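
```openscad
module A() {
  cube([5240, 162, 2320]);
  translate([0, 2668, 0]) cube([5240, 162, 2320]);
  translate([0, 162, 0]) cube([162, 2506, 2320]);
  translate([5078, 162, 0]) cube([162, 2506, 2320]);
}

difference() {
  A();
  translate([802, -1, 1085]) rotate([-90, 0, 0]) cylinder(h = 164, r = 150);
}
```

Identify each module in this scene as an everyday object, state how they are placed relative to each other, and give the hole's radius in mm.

A is a house frame. The house frame has a circular hole through its front wall. The hole's radius is 150 mm.

The subtracted cylinder has r = 150 mm.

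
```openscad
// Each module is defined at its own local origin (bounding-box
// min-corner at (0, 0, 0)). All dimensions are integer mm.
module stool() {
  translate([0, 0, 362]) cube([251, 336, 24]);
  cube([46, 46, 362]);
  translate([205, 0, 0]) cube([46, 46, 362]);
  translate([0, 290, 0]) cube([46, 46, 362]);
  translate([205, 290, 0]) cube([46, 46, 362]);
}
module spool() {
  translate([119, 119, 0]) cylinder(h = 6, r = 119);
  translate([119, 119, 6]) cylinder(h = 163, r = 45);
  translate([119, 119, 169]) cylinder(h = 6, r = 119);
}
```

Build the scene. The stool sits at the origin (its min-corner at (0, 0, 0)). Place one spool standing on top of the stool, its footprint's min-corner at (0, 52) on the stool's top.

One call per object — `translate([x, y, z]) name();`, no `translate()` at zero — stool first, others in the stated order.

stool();
translate([0, 52, 386]) spool();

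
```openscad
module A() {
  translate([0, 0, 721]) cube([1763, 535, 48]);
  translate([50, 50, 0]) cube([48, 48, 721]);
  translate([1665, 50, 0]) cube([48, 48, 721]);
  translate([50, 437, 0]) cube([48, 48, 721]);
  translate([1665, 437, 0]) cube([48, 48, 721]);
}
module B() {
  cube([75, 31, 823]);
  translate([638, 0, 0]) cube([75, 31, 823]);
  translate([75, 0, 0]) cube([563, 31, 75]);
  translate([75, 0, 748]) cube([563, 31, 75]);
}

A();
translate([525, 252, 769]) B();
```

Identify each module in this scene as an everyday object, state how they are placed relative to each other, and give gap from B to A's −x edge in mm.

A is a table. B is a picture frame. The picture frame is on top of the table, centred. The gap from the picture frame to the table's −x edge is 525 mm.

The picture frame's min-x is at 525; the table's min-x is 0; gap = 525 mm.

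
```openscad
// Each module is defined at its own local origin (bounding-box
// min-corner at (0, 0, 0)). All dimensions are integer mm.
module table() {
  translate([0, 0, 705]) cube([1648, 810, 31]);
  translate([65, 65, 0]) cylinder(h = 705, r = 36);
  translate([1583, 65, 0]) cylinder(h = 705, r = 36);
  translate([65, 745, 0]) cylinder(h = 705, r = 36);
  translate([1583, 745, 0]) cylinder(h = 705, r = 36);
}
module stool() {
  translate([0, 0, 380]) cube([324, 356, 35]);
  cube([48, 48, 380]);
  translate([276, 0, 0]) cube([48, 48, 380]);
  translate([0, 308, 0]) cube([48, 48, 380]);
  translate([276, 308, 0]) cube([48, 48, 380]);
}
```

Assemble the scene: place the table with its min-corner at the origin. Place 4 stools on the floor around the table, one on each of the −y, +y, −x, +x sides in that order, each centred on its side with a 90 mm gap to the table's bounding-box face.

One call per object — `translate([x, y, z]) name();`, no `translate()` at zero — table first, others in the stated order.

table();
translate([662, -446, 0]) stool();
translate([662, 900, 0]) stool();
translate([-414, 227, 0]) stool();
translate([1738, 227, 0]) stool();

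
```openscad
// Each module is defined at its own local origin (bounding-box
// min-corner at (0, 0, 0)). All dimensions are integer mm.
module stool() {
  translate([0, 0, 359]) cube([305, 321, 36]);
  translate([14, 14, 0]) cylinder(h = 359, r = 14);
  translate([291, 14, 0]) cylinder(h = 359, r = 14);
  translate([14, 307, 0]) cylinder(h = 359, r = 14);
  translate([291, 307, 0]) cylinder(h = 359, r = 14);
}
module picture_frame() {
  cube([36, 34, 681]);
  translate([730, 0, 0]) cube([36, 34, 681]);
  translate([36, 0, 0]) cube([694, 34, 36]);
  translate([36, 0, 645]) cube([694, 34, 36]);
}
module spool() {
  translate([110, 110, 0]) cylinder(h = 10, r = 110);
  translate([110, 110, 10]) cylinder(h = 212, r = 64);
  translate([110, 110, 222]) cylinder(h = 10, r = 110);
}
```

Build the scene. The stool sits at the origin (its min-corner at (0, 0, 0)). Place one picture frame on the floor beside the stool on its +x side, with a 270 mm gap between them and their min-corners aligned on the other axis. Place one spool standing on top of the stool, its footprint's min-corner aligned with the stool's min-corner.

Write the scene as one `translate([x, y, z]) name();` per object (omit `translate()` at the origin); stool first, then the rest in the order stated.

stool();
translate([575, 0, 0]) picture_frame();
translate([0, 0, 395]) spool();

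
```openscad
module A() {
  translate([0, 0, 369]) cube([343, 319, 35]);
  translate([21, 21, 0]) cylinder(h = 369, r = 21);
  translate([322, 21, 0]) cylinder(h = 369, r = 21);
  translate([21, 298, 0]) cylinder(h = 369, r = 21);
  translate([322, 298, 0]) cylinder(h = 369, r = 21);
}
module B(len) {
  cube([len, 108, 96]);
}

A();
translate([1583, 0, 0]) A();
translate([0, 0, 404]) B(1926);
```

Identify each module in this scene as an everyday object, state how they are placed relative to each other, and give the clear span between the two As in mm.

Second stool starts at x = 1583; first ends at x = 343; clear span = 1583 − 343 = 1240 mm.

A is a stool. B is a beam. A beam spans the tops of two stools. The clear span between the two stools is 1240 mm.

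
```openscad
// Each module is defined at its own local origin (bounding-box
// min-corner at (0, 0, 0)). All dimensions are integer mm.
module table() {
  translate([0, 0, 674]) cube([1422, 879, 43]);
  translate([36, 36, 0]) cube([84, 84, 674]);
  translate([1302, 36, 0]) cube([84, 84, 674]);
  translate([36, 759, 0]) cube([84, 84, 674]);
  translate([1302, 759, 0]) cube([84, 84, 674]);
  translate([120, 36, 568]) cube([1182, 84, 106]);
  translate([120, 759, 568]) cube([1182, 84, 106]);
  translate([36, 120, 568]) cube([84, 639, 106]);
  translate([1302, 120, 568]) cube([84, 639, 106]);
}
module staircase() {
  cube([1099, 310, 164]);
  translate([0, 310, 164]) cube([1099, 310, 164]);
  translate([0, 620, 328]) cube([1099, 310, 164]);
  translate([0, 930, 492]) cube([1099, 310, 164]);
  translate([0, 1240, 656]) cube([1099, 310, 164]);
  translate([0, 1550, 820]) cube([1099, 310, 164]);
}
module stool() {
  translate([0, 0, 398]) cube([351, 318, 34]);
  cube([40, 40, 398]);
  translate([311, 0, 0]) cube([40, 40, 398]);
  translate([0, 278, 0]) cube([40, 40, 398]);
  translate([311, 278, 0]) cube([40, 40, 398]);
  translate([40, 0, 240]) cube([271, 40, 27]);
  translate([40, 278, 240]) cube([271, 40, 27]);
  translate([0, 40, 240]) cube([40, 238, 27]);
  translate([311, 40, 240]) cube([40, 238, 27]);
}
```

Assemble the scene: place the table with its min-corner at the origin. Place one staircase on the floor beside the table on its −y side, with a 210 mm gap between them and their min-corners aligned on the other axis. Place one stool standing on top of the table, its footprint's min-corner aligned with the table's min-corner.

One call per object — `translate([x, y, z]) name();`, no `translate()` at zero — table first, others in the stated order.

table();
translate([0, -2070, 0]) staircase();
translate([0, 0, 717]) stool();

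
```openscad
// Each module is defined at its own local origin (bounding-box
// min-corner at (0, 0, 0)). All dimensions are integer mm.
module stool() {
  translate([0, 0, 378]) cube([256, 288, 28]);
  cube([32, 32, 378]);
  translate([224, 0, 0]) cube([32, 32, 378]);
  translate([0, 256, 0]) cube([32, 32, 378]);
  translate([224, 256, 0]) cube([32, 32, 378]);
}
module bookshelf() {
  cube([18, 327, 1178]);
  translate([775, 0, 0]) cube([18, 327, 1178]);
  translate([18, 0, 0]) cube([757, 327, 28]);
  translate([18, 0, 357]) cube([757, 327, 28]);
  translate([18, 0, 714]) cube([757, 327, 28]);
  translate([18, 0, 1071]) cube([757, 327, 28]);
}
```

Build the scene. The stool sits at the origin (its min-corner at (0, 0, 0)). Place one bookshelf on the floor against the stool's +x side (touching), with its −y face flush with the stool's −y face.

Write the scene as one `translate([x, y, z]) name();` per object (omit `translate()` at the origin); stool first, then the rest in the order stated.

stool();
translate([256, 0, 0]) bookshelf();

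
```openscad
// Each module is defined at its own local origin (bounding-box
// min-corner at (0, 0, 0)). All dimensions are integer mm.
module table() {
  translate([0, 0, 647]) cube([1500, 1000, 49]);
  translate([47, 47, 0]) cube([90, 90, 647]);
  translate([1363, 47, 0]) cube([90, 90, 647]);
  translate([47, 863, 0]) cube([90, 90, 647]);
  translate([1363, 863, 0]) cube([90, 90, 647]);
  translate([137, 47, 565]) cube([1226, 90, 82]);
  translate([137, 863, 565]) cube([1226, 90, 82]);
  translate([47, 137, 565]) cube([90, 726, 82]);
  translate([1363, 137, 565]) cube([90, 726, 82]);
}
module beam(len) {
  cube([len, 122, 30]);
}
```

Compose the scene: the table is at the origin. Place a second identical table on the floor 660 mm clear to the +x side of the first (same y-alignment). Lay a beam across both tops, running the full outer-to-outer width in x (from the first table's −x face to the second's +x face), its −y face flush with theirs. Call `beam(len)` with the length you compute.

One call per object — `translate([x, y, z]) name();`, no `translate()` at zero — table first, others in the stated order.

table();
translate([2160, 0, 0]) table();
translate([0, 0, 696]) beam(3660);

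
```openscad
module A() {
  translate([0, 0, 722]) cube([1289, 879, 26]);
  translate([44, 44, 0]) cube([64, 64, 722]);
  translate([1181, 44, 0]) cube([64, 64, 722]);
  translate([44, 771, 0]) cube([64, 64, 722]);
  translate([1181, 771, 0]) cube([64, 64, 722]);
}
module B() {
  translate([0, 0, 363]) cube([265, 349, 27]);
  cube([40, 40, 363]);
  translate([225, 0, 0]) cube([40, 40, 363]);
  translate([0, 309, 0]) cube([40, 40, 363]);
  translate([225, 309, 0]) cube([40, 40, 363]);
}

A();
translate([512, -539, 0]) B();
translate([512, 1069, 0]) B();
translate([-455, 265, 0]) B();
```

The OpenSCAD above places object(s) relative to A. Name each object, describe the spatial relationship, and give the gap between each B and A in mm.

A is a table. B is a stool. Three stools sit around the table at the −y, +y, −x sides. The gap between each stool and the table is 190 mm.

Each stool's nearest face is 190 mm from the table's bounding box.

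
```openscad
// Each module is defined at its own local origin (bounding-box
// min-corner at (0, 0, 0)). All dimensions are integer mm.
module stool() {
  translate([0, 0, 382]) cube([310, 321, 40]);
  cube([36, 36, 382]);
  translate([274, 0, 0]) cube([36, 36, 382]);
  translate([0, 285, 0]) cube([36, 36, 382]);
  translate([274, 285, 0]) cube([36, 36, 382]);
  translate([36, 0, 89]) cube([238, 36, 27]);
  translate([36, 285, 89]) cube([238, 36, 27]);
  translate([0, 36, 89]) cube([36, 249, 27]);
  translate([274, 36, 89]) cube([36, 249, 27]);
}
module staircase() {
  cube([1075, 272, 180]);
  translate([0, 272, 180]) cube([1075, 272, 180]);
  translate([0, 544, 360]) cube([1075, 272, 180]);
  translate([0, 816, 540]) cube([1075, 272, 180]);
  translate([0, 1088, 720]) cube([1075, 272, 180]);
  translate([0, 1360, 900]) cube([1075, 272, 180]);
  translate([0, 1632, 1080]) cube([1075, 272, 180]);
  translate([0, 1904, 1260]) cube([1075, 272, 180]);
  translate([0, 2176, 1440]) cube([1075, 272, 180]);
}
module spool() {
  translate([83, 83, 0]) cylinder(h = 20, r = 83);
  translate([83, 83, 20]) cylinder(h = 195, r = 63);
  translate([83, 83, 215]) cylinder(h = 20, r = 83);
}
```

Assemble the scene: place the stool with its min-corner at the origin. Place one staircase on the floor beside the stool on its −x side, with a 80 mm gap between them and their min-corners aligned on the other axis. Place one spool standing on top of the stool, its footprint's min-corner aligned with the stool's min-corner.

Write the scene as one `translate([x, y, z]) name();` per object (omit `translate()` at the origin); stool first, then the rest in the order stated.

stool();
translate([-1155, 0, 0]) staircase();
translate([0, 0, 422]) spool();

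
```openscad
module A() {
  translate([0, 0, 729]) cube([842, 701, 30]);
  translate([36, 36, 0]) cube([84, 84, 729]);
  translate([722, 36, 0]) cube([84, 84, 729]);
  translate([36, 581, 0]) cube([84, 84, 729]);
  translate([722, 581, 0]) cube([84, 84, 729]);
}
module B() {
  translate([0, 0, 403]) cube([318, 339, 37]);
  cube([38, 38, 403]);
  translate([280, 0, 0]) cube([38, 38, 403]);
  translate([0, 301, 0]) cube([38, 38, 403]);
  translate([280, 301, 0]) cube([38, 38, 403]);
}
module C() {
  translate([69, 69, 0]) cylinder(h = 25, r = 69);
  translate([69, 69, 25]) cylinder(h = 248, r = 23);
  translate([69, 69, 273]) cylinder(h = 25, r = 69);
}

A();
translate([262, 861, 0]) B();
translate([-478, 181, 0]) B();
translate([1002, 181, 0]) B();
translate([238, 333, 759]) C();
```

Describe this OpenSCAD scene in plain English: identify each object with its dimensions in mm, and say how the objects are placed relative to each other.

A is a table with a 842×701 mm rectangular top, 30 mm thick, top surface at z = 759 mm, supported by four 84×84 mm square legs, each inset 36 mm from the nearest pair of top edges, running from the floor.

B is a simple wooden stool: a rectangular seat 318 mm (x) by 339 mm (y), 37 mm thick, top face at z = 440 mm, on four square legs, each 38×38 mm in cross-section. The legs rest on z = 0, each flush with a corner of the seat.

C is a spool: two coaxial disc flanges of radius 69 mm and thickness 25 mm, joined by a core cylinder of radius 23 mm and height 248 mm. The lower flange rests on z = 0 and the three cylinders share a vertical axis.

Three stools sit around the table at the +y, −x, +x sides. The spool is on top of the table.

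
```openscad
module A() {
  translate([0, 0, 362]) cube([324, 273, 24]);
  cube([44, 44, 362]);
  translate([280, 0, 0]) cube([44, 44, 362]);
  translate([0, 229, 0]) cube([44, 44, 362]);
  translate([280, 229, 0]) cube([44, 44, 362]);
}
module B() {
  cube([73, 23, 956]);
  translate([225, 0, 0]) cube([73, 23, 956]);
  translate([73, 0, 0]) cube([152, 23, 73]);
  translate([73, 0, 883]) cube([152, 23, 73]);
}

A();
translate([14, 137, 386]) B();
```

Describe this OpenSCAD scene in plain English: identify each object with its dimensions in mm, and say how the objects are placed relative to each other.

A is a simple wooden stool: a rectangular seat 324 mm (x) by 273 mm (y), 24 mm thick, top face at z = 386 mm, on four square legs, each 44×44 mm in cross-section. The legs rest on z = 0, each flush with a corner of the seat.

B is a picture frame with a 152×810 mm rectangular opening (x by z) and a uniform 73 mm border on every side. Frame depth is 23 mm along y. It is built from two vertical stiles running the full outside height and two horizontal rails spanning the gap between the stiles.

The picture frame is on top of the stool.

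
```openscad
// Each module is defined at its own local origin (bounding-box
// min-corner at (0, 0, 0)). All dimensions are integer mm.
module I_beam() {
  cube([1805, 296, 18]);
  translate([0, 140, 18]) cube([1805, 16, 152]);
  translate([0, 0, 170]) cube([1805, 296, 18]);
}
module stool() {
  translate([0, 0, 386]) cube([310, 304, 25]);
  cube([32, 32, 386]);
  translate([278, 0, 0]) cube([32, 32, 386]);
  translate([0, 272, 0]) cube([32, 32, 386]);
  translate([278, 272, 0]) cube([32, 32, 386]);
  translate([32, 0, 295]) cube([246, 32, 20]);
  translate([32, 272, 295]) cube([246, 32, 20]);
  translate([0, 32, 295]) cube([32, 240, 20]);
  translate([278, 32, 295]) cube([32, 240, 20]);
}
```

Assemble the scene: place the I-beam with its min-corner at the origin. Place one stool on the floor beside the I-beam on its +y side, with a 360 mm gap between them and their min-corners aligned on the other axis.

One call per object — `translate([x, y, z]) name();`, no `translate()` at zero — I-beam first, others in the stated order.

I_beam();
translate([0, 656, 0]) stool();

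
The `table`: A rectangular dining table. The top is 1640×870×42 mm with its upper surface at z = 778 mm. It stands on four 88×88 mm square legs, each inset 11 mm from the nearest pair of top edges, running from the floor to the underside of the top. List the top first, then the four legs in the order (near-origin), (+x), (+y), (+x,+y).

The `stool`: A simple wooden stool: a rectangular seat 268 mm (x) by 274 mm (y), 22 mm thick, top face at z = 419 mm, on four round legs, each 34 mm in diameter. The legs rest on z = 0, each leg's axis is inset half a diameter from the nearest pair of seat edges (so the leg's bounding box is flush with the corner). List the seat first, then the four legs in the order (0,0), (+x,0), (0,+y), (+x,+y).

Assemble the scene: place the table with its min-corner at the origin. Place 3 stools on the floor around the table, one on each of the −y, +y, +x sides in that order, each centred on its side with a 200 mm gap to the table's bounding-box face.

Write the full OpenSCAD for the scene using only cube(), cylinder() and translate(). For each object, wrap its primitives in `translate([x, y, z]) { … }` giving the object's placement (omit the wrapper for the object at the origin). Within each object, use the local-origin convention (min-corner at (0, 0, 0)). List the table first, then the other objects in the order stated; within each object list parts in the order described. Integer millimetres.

translate([0, 0, 736]) cube([1640, 870, 42]);
translate([11, 11, 0]) cube([88, 88, 736]);
translate([1541, 11, 0]) cube([88, 88, 736]);
translate([11, 771, 0]) cube([88, 88, 736]);
translate([1541, 771, 0]) cube([88, 88, 736]);
translate([686, -474, 0]) {
  translate([0, 0, 397]) cube([268, 274, 22]);
  translate([17, 17, 0]) cylinder(h = 397, r = 17);
  translate([251, 17, 0]) cylinder(h = 397, r = 17);
  translate([17, 257, 0]) cylinder(h = 397, r = 17);
  translate([251, 257, 0]) cylinder(h = 397, r = 17);
}
translate([686, 1070, 0]) {
  translate([0, 0, 397]) cube([268, 274, 22]);
  translate([17, 17, 0]) cylinder(h = 397, r = 17);
  translate([251, 17, 0]) cylinder(h = 397, r = 17);
  translate([17, 257, 0]) cylinder(h = 397, r = 17);
  translate([251, 257, 0]) cylinder(h = 397, r = 17);
}
translate([1840, 298, 0]) {
  translate([0, 0, 397]) cube([268, 274, 22]);
  translate([17, 17, 0]) cylinder(h = 397, r = 17);
  translate([251, 17, 0]) cylinder(h = 397, r = 17);
  translate([17, 257, 0]) cylinder(h = 397, r = 17);
  translate([251, 257, 0]) cylinder(h = 397, r = 17);
}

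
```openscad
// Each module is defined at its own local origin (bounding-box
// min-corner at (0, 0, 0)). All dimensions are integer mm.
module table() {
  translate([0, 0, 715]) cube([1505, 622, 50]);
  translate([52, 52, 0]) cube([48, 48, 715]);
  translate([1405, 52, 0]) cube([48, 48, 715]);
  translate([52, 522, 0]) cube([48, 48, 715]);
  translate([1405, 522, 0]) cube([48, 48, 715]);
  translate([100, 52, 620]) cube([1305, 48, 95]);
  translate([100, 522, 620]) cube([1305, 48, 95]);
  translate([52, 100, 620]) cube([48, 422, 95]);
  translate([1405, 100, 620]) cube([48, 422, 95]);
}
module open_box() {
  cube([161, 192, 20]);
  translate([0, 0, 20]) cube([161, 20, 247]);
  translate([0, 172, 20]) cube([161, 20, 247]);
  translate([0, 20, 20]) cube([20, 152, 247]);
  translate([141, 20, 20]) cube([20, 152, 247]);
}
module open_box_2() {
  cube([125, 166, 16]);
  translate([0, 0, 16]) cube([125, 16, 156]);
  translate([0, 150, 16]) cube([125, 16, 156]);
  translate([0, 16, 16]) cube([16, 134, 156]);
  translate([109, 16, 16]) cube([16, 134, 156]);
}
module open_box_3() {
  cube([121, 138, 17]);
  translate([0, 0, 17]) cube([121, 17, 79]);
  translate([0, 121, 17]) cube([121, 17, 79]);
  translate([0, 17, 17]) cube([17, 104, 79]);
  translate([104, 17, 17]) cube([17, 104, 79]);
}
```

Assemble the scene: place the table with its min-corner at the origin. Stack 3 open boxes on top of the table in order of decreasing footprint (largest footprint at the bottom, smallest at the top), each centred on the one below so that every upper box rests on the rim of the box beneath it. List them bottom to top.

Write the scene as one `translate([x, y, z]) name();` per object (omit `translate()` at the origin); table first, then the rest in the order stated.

table();
translate([672, 215, 765]) open_box();
translate([690, 228, 1032]) open_box_2();
translate([692, 242, 1204]) open_box_3();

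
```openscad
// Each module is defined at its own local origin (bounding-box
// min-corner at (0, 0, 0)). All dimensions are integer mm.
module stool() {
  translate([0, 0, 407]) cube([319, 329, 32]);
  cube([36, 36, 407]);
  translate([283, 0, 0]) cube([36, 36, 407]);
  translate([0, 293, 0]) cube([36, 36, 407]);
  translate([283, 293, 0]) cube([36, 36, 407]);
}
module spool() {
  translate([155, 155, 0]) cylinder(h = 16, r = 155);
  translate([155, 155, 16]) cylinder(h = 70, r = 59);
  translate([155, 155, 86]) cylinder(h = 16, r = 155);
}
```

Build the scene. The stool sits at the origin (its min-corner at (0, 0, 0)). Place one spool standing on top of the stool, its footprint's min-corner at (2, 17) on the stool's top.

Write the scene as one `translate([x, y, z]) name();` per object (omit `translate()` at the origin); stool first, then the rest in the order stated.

stool();
translate([2, 17, 439]) spool();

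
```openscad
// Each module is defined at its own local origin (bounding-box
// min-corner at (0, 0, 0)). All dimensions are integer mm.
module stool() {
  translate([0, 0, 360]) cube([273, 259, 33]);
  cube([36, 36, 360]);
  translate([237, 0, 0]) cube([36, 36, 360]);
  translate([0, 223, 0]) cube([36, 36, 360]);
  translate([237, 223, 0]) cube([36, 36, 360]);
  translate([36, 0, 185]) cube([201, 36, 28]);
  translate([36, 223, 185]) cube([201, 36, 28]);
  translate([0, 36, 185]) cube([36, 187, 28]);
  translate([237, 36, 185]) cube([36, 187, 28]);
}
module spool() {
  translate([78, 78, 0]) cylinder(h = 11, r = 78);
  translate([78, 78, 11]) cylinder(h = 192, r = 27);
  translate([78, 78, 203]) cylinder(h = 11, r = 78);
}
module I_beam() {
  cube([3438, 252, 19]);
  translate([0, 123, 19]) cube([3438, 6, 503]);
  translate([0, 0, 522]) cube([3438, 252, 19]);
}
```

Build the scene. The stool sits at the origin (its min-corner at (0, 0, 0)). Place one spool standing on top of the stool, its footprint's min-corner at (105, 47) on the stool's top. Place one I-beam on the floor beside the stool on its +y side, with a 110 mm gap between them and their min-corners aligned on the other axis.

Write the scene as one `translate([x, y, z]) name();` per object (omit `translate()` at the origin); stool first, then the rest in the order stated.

stool();
translate([105, 47, 393]) spool();
translate([0, 369, 0]) I_beam();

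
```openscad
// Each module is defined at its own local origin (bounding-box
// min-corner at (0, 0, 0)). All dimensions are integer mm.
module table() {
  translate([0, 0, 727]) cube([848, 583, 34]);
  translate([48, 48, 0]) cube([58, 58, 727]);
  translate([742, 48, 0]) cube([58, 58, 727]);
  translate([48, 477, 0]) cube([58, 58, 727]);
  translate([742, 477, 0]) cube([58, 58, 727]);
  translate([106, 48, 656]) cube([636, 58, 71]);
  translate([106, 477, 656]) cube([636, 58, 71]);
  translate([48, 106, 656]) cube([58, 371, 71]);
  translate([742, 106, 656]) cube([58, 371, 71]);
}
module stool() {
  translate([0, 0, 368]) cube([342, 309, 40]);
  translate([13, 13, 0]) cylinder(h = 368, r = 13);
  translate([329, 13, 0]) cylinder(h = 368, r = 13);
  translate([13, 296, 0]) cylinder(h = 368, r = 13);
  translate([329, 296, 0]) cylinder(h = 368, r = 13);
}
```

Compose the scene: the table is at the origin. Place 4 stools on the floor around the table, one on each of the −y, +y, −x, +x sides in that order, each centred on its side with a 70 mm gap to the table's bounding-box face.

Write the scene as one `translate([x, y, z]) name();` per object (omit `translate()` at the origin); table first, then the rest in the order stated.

table();
translate([253, -379, 0]) stool();
translate([253, 653, 0]) stool();
translate([-412, 137, 0]) stool();
translate([918, 137, 0]) stool();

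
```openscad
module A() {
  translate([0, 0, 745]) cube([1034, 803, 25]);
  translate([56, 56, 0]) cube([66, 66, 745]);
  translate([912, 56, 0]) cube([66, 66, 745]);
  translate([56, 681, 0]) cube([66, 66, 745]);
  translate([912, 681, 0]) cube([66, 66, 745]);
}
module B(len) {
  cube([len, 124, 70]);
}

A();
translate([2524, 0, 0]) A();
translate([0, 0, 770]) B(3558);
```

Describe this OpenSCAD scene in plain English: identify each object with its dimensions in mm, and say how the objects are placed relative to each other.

A is a table with a 1034×803 mm rectangular top, 25 mm thick, top surface at z = 770 mm, supported by four 66×66 mm square legs, each inset 56 mm from the nearest pair of top edges, running from the floor.

B is a rectangular beam 3558 mm long (x), 124 mm deep (y), 70 mm thick (z).

The beam spans the tops of two tables placed 1490 mm apart, resting at z = 770 mm.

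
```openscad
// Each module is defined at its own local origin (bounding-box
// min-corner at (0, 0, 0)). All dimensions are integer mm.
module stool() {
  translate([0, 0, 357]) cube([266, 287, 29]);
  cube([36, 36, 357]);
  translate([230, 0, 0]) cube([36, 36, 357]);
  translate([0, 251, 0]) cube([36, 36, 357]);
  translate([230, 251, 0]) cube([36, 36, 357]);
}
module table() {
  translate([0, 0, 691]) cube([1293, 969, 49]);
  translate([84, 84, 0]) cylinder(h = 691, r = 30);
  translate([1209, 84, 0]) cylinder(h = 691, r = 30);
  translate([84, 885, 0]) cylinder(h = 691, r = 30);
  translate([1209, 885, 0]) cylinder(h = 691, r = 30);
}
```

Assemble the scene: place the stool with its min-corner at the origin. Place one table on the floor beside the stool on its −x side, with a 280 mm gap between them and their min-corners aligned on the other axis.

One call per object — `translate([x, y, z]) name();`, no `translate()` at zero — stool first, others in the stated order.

stool();
translate([-1573, 0, 0]) table();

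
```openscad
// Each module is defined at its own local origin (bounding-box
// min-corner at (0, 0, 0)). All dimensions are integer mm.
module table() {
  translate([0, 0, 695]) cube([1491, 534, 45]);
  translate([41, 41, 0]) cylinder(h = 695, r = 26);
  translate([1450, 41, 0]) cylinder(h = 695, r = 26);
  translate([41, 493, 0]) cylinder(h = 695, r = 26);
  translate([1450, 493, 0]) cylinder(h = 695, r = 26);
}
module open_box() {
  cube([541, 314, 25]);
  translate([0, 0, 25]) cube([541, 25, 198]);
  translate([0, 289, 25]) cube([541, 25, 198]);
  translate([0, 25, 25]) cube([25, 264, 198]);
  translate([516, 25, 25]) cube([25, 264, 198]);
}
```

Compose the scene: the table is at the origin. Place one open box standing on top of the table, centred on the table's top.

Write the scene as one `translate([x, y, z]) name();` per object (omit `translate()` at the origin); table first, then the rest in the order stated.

table();
translate([475, 110, 740]) open_box();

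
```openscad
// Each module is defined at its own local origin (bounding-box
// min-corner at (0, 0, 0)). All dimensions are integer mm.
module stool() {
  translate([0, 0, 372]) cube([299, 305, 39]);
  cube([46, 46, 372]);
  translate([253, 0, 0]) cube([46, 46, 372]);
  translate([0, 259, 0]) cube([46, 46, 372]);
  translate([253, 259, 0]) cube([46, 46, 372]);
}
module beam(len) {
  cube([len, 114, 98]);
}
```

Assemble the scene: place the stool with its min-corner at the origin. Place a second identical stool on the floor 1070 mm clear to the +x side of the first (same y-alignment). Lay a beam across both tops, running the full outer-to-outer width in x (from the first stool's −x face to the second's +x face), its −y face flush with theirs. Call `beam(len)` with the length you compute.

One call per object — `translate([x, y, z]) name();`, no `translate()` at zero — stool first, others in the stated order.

stool();
translate([1369, 0, 0]) stool();
translate([0, 0, 411]) beam(1668);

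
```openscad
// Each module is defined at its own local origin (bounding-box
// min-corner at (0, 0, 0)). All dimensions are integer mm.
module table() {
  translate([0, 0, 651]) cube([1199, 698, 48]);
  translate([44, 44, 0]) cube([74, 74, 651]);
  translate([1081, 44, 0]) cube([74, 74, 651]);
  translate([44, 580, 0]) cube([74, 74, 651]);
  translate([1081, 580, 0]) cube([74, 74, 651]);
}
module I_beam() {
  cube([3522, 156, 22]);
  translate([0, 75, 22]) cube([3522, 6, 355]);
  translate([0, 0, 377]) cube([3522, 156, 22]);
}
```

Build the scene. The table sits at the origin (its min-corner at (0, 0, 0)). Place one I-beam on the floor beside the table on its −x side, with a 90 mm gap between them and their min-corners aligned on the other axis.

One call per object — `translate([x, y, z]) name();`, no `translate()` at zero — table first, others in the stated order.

table();
translate([-3612, 0, 0]) I_beam();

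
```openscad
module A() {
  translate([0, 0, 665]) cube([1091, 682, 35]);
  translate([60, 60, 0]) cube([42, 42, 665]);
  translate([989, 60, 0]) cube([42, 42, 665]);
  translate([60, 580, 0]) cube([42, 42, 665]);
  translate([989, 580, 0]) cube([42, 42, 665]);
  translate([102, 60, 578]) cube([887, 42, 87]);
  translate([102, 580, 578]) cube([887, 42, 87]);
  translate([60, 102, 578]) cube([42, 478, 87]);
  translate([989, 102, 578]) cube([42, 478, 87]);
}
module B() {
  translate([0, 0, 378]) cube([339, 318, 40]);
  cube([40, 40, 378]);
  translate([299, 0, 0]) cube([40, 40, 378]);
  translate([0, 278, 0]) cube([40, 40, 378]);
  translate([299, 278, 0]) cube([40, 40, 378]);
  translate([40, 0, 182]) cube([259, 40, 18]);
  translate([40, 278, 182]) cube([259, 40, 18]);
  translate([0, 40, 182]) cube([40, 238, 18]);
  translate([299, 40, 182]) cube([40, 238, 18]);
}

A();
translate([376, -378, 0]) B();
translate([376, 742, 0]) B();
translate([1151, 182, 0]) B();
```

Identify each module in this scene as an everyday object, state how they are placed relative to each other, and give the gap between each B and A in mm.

A is a table. B is a stool. Three stools sit around the table at the −y, +y, +x sides. The gap between each stool and the table is 60 mm.

Each stool's nearest face is 60 mm from the table's bounding box.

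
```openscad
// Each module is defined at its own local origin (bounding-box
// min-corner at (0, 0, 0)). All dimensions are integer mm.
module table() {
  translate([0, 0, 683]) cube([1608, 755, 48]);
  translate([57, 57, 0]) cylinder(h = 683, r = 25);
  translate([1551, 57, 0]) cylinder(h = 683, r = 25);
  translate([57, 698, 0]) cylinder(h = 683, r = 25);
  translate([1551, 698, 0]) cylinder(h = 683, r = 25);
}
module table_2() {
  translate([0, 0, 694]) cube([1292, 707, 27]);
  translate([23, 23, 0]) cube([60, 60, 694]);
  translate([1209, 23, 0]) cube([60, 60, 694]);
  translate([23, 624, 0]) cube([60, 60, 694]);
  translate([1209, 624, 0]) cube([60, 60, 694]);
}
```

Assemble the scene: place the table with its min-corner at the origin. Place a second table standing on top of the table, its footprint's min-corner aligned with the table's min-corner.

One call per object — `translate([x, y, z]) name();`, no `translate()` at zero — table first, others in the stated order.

table();
translate([0, 0, 731]) table_2();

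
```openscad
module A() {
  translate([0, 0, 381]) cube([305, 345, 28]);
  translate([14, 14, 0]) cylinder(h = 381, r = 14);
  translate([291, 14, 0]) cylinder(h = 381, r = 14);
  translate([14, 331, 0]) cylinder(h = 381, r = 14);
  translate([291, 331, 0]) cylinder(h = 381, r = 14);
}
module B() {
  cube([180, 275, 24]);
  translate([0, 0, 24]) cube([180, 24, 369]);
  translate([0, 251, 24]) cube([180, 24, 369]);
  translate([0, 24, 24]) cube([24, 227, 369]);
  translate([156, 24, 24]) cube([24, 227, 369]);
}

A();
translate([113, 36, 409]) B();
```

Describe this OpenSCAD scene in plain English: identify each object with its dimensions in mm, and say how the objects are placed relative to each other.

A is a four-legged stool. The seat is 305×345 mm, 28 mm thick, top at z = 409 mm. It stands on four round legs, each 28 mm in diameter, from z = 0 to the seat underside, each leg's axis is inset half a diameter from the nearest pair of seat edges (so the leg's bounding box is flush with the corner).

B is an open storage box with external size 180×275×393 mm and wall thickness 24 mm (the base is also 24 mm thick). The base covers the whole footprint; the four walls stand on the base, with the y-facing walls full-width and the x-facing walls fitting between their inner faces.

The open box is on top of the stool.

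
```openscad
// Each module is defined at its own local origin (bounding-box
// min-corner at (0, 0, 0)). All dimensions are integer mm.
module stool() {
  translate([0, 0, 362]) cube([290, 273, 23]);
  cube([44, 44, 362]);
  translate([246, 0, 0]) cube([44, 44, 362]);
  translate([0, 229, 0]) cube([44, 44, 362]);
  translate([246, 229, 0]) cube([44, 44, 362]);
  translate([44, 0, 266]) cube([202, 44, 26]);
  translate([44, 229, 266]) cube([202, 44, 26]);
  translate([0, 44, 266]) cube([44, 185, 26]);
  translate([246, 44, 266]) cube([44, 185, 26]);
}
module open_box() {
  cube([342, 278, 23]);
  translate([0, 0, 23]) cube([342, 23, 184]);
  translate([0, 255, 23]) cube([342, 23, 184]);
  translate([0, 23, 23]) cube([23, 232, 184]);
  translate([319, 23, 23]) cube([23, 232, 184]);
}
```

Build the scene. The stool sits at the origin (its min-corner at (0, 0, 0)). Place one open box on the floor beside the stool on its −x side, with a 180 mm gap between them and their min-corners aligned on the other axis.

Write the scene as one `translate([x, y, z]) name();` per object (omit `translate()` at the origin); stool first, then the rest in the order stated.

stool();
translate([-522, 0, 0]) open_box();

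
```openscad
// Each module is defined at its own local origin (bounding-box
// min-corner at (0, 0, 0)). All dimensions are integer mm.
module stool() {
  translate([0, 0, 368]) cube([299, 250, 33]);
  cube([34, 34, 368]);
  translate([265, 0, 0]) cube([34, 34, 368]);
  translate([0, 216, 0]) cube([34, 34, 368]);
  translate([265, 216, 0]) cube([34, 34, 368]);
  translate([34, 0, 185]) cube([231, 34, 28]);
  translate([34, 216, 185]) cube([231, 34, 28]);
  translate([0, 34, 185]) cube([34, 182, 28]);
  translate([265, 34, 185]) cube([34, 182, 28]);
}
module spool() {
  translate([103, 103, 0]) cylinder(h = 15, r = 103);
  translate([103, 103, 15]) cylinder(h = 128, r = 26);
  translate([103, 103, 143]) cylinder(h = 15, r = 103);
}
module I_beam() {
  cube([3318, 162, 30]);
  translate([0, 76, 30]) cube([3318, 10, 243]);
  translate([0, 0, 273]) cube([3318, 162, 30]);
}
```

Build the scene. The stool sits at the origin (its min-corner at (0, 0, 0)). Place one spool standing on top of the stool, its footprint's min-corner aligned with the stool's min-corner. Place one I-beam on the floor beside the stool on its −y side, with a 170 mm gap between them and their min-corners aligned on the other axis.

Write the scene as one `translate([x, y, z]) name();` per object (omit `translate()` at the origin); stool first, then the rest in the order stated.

stool();
translate([0, 0, 401]) spool();
translate([0, -332, 0]) I_beam();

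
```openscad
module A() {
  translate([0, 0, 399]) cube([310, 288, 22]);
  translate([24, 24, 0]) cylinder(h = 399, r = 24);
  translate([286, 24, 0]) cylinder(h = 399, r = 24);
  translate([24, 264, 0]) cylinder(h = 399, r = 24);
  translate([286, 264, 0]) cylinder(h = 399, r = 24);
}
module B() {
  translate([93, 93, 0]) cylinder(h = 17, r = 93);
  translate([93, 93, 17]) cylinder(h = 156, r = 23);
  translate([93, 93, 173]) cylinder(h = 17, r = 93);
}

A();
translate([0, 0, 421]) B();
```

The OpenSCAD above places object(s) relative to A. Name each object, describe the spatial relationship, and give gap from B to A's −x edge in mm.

A is a stool. B is a spool. The spool is on top of the stool. The gap from the spool to the stool's −x edge is 0 mm.

The spool's min-x is at 0; the stool's min-x is 0; gap = 0 mm.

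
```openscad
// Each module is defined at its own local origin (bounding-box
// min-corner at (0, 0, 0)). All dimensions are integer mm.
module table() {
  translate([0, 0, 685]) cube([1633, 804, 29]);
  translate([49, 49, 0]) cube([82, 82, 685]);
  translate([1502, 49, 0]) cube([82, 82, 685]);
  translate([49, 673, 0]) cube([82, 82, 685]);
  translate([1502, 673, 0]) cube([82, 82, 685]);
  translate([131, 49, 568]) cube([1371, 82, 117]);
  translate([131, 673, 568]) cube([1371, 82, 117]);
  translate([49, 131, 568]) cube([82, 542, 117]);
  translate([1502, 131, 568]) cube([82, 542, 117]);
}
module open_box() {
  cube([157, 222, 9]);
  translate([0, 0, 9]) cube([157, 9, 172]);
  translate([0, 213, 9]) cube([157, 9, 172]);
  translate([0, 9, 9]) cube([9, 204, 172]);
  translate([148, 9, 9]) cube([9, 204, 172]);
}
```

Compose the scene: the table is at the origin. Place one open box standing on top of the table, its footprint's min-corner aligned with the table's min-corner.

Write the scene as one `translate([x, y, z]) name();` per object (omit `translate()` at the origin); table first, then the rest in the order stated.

table();
translate([0, 0, 714]) open_box();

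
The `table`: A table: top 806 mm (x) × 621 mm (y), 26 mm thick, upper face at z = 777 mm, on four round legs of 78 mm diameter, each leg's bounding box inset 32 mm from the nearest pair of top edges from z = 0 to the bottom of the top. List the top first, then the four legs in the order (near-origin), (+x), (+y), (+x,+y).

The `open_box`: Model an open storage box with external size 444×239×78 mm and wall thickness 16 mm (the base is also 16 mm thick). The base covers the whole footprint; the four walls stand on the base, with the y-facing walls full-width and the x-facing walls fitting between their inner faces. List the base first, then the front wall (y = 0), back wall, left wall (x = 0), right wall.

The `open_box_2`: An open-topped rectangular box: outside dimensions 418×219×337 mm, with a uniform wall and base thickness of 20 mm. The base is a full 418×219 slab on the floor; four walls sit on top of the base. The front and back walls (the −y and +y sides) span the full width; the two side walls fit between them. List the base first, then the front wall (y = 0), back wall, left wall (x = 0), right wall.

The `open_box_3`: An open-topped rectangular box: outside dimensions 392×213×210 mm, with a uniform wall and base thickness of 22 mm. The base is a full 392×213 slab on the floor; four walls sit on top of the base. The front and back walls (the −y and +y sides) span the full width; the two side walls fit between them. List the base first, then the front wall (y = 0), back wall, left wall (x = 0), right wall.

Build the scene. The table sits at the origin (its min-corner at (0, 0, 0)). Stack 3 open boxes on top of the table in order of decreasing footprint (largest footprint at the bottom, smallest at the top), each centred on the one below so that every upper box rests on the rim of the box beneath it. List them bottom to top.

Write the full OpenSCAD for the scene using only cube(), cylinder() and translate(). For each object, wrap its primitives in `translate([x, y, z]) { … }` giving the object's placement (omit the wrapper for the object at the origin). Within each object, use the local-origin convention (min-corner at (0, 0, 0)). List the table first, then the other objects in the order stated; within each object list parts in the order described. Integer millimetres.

translate([0, 0, 751]) cube([806, 621, 26]);
translate([71, 71, 0]) cylinder(h = 751, r = 39);
translate([735, 71, 0]) cylinder(h = 751, r = 39);
translate([71, 550, 0]) cylinder(h = 751, r = 39);
translate([735, 550, 0]) cylinder(h = 751, r = 39);
translate([181, 191, 777]) {
  cube([444, 239, 16]);
  translate([0, 0, 16]) cube([444, 16, 62]);
  translate([0, 223, 16]) cube([444, 16, 62]);
  translate([0, 16, 16]) cube([16, 207, 62]);
  translate([428, 16, 16]) cube([16, 207, 62]);
}
translate([194, 201, 855]) {
  cube([418, 219, 20]);
  translate([0, 0, 20]) cube([418, 20, 317]);
  translate([0, 199, 20]) cube([418, 20, 317]);
  translate([0, 20, 20]) cube([20, 179, 317]);
  translate([398, 20, 20]) cube([20, 179, 317]);
}
translate([207, 204, 1192]) {
  cube([392, 213, 22]);
  translate([0, 0, 22]) cube([392, 22, 188]);
  translate([0, 191, 22]) cube([392, 22, 188]);
  translate([0, 22, 22]) cube([22, 169, 188]);
  translate([370, 22, 22]) cube([22, 169, 188]);
}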